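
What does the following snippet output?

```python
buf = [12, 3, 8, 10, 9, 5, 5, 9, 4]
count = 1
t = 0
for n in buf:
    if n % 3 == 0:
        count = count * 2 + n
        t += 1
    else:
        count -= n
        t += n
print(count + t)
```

n=12: %3==0, count = 1*2+12 = 14; t=1
n=3: %3==0, count = 14*2+3 = 31; t=2
n=8: not %3==0, count = 31-8 = 23; t=10
n=10: not %3==0, count = 23-10 = 13; t=20
n=9: %3==0, count = 13*2+9 = 35; t=21
n=5: not %3==0, count = 35-5 = 30; t=26
n=5: not %3==0, count = 30-5 = 25; t=31
n=9: %3==0, count = 25*2+9 = 59; t=32
n=4: not %3==0, count = 59-4 = 55; t=36
count+t = 55+36 = 91

91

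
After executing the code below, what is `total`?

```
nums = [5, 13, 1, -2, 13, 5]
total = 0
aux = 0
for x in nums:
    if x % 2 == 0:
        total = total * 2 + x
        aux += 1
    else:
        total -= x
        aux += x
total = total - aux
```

-96

x=5: not even, total = 0-5 = -5; aux=5
x=13: not even, total = (-5)-13 = -18; aux=18
x=1: not even, total = (-18)-1 = -19; aux=19
x=-2: even, total = (-19)*2+(-2) = -40; aux=20
x=13: not even, total = (-40)-13 = -53; aux=33
x=5: not even, total = (-53)-5 = -58; aux=38
total-aux = (-58)-38 = -96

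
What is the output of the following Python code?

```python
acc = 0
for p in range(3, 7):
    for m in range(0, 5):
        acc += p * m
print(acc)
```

180

p=3,m=0: acc = 0+0 = 0
p=3,m=1: acc = 0+3 = 3
p=3,m=2: acc = 3+6 = 9
p=3,m=3: acc = 9+9 = 18
p=3,m=4: acc = 18+12 = 30
p=4,m=0: acc = 30+0 = 30
p=4,m=1: acc = 30+4 = 34
p=4,m=2: acc = 34+8 = 42
p=4,m=3: acc = 42+12 = 54
p=4,m=4: acc = 54+16 = 70
p=5,m=0: acc = 70+0 = 70
p=5,m=1: acc = 70+5 = 75
p=5,m=2: acc = 75+10 = 85
p=5,m=3: acc = 85+15 = 100
p=5,m=4: acc = 100+20 = 120
p=6,m=0: acc = 120+0 = 120
p=6,m=1: acc = 120+6 = 126
p=6,m=2: acc = 126+12 = 138
p=6,m=3: acc = 138+18 = 156
p=6,m=4: acc = 156+24 = 180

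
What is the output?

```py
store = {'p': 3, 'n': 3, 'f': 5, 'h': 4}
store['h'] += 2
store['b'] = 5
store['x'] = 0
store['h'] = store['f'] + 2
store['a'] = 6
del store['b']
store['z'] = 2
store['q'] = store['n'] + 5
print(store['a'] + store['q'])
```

14

store['h'] = 4+2 = 6 → {'p': 3, 'n': 3, 'f': 5, 'h': 6}
store['b'] = 5 → {'p': 3, 'n': 3, 'f': 5, 'h': 6, 'b': 5}
store['x'] = 0 → {'p': 3, 'n': 3, 'f': 5, 'h': 6, 'b': 5, 'x': 0}
store['h'] = store['f']+2 = 7 → {'p': 3, 'n': 3, 'f': 5, 'h': 7, 'b': 5, 'x': 0}
store['a'] = 6 → {'p': 3, 'n': 3, 'f': 5, 'h': 7, 'b': 5, 'x': 0, 'a': 6}
del 'b' → {'p': 3, 'n': 3, 'f': 5, 'h': 7, 'x': 0, 'a': 6}
store['z'] = 2 → {'p': 3, 'n': 3, 'f': 5, 'h': 7, 'x': 0, 'a': 6, 'z': 2}
store['q'] = store['n']+5 = 8 → {'p': 3, 'n': 3, 'f': 5, 'h': 7, 'x': 0, 'a': 6, 'z': 2, 'q': 8}
store['a']+store['q'] = 6+8 = 14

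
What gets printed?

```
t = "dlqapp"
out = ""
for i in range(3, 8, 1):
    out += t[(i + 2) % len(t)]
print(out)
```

i=3: add t[5]='p' → 'p'
i=4: add t[0]='d' → 'pd'
i=5: add t[1]='l' → 'pdl'
i=6: add t[2]='q' → 'pdlq'
i=7: add t[3]='a' → 'pdlqa'

pdlqa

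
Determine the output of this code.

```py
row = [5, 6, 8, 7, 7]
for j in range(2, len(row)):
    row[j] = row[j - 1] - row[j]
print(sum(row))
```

j=2: row[2] = 6-8 = -2 → [5, 6, -2, 7, 7]
j=3: row[3] = (-2)-7 = -9 → [5, 6, -2, -9, 7]
j=4: row[4] = (-9)-7 = -16 → [5, 6, -2, -9, -16]
sum = -16

-16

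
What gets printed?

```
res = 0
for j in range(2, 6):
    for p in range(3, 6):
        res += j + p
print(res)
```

j=2,p=3: res = 0+5 = 5
j=2,p=4: res = 5+6 = 11
j=2,p=5: res = 11+7 = 18
j=3,p=3: res = 18+6 = 24
j=3,p=4: res = 24+7 = 31
j=3,p=5: res = 31+8 = 39
j=4,p=3: res = 39+7 = 46
j=4,p=4: res = 46+8 = 54
j=4,p=5: res = 54+9 = 63
j=5,p=3: res = 63+8 = 71
j=5,p=4: res = 71+9 = 80
j=5,p=5: res = 80+10 = 90

90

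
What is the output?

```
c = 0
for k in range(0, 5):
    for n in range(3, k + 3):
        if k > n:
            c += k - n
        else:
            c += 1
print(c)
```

k=1,n=3: not 1>3, c = 0+1 = 1
k=2,n=3: not 2>3, c = 1+1 = 2
k=2,n=4: not 2>4, c = 2+1 = 3
k=3,n=3: not 3>3, c = 3+1 = 4
k=3,n=4: not 3>4, c = 4+1 = 5
k=3,n=5: not 3>5, c = 5+1 = 6
k=4,n=3: 4>3, c = 6+1 = 7
k=4,n=4: not 4>4, c = 7+1 = 8
k=4,n=5: not 4>5, c = 8+1 = 9
k=4,n=6: not 4>6, c = 9+1 = 10

10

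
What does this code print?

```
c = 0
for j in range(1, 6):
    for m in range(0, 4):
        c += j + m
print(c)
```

90

j=1,m=0: c = 0+1 = 1
j=1,m=1: c = 1+2 = 3
j=1,m=2: c = 3+3 = 6
j=1,m=3: c = 6+4 = 10
j=2,m=0: c = 10+2 = 12
j=2,m=1: c = 12+3 = 15
j=2,m=2: c = 15+4 = 19
j=2,m=3: c = 19+5 = 24
j=3,m=0: c = 24+3 = 27
j=3,m=1: c = 27+4 = 31
j=3,m=2: c = 31+5 = 36
j=3,m=3: c = 36+6 = 42
j=4,m=0: c = 42+4 = 46
j=4,m=1: c = 46+5 = 51
j=4,m=2: c = 51+6 = 57
j=4,m=3: c = 57+7 = 64
j=5,m=0: c = 64+5 = 69
j=5,m=1: c = 69+6 = 75
j=5,m=2: c = 75+7 = 82
j=5,m=3: c = 82+8 = 90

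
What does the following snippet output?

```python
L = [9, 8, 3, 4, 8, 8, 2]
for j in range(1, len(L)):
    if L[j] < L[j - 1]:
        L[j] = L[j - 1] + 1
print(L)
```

j=1: 8<9, L[1] = 9+1 = 10 → [9, 10, 3, 4, 8, 8, 2]
j=2: 3<10, L[2] = 10+1 = 11 → [9, 10, 11, 4, 8, 8, 2]
j=3: 4<11, L[3] = 11+1 = 12 → [9, 10, 11, 12, 8, 8, 2]
j=4: 8<12, L[4] = 12+1 = 13 → [9, 10, 11, 12, 13, 8, 2]
j=5: 8<13, L[5] = 13+1 = 14 → [9, 10, 11, 12, 13, 14, 2]
j=6: 2<14, L[6] = 14+1 = 15 → [9, 10, 11, 12, 13, 14, 15]

[9, 10, 11, 12, 13, 14, 15]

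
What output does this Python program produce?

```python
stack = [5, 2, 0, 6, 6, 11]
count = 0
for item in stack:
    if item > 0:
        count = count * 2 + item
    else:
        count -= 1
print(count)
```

item=5: >0, count = 0*2+5 = 5
item=2: >0, count = 5*2+2 = 12
item=0: not >0, count = 12-1 = 11
item=6: >0, count = 11*2+6 = 28
item=6: >0, count = 28*2+6 = 62
item=11: >0, count = 62*2+11 = 135

135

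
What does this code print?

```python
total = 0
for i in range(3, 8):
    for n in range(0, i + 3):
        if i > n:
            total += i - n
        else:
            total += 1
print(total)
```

i=3,n=0: 3>0, total = 0+3 = 3
i=3,n=1: 3>1, total = 3+2 = 5
i=3,n=2: 3>2, total = 5+1 = 6
i=3,n=3: not 3>3, total = 6+1 = 7
i=3,n=4: not 3>4, total = 7+1 = 8
i=3,n=5: not 3>5, total = 8+1 = 9
i=4,n=0: 4>0, total = 9+4 = 13
i=4,n=1: 4>1, total = 13+3 = 16
i=4,n=2: 4>2, total = 16+2 = 18
i=4,n=3: 4>3, total = 18+1 = 19
i=4,n=4: not 4>4, total = 19+1 = 20
i=4,n=5: not 4>5, total = 20+1 = 21
i=4,n=6: not 4>6, total = 21+1 = 22
i=5,n=0: 5>0, total = 22+5 = 27
i=5,n=1: 5>1, total = 27+4 = 31
i=5,n=2: 5>2, total = 31+3 = 34
i=5,n=3: 5>3, total = 34+2 = 36
i=5,n=4: 5>4, total = 36+1 = 37
i=5,n=5: not 5>5, total = 37+1 = 38
i=5,n=6: not 5>6, total = 38+1 = 39
i=5,n=7: not 5>7, total = 39+1 = 40
i=6,n=0: 6>0, total = 40+6 = 46
i=6,n=1: 6>1, total = 46+5 = 51
i=6,n=2: 6>2, total = 51+4 = 55
i=6,n=3: 6>3, total = 55+3 = 58
i=6,n=4: 6>4, total = 58+2 = 60
i=6,n=5: 6>5, total = 60+1 = 61
i=6,n=6: not 6>6, total = 61+1 = 62
i=6,n=7: not 6>7, total = 62+1 = 63
i=6,n=8: not 6>8, total = 63+1 = 64
i=7,n=0: 7>0, total = 64+7 = 71
i=7,n=1: 7>1, total = 71+6 = 77
i=7,n=2: 7>2, total = 77+5 = 82
i=7,n=3: 7>3, total = 82+4 = 86
i=7,n=4: 7>4, total = 86+3 = 89
i=7,n=5: 7>5, total = 89+2 = 91
i=7,n=6: 7>6, total = 91+1 = 92
i=7,n=7: not 7>7, total = 92+1 = 93
i=7,n=8: not 7>8, total = 93+1 = 94
i=7,n=9: not 7>9, total = 94+1 = 95

95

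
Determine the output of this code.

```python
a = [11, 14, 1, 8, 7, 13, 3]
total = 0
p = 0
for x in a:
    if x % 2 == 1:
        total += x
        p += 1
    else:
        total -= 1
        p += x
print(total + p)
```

60

x=11: odd, total = 0+11 = 11; p=1
x=14: not odd, total = 11-1 = 10; p=15
x=1: odd, total = 10+1 = 11; p=16
x=8: not odd, total = 11-1 = 10; p=24
x=7: odd, total = 10+7 = 17; p=25
x=13: odd, total = 17+13 = 30; p=26
x=3: odd, total = 30+3 = 33; p=27
total+p = 33+27 = 60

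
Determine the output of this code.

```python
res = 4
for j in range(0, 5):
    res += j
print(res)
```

j=0: res = 4+0 = 4
j=1: res = 4+1 = 5
j=2: res = 5+2 = 7
j=3: res = 7+3 = 10
j=4: res = 10+4 = 14

14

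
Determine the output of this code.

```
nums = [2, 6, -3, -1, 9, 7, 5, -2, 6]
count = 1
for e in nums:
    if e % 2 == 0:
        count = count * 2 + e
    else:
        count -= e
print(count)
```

-10

e=2: even, count = 1*2+2 = 4
e=6: even, count = 4*2+6 = 14
e=-3: not even, count = 14-(-3) = 17
e=-1: not even, count = 17-(-1) = 18
e=9: not even, count = 18-9 = 9
e=7: not even, count = 9-7 = 2
e=5: not even, count = 2-5 = -3
e=-2: even, count = (-3)*2+(-2) = -8
e=6: even, count = (-8)*2+6 = -10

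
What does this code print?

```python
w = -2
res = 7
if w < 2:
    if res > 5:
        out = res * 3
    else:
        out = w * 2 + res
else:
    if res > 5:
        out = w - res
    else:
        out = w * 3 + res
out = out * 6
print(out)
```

w=-2, res=7
w < 2 is True; res > 5 is True
→ out = res * 3 = 21
out = 21*6 = 126

126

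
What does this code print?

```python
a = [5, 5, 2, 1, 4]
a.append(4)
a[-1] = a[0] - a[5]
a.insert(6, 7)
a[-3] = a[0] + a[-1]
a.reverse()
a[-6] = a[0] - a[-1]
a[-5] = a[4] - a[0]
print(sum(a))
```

17

append 4 → [5, 5, 2, 1, 4, 4]
a[-1] = a[0]-a[5] = 5-4 = 1 → [5, 5, 2, 1, 4, 1]
insert 7 at 6 → [5, 5, 2, 1, 4, 1, 7]
a[-3] = a[0]+a[-1] = 5+7 = 12 → [5, 5, 2, 1, 12, 1, 7]
reverse → [7, 1, 12, 1, 2, 5, 5]
a[-6] = a[0]-a[-1] = 7-5 = 2 → [7, 2, 12, 1, 2, 5, 5]
a[-5] = a[4]-a[0] = 2-7 = -5 → [7, 2, -5, 1, 2, 5, 5]
sum = 17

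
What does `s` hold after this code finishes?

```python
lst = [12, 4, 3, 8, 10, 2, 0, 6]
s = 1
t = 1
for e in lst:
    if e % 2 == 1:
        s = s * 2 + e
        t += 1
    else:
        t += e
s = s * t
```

220

e=12: not odd; t=13
e=4: not odd; t=17
e=3: odd, s = 1*2+3 = 5; t=18
e=8: not odd; t=26
e=10: not odd; t=36
e=2: not odd; t=38
e=0: not odd; t=38
e=6: not odd; t=44
s*t = 5*44 = 220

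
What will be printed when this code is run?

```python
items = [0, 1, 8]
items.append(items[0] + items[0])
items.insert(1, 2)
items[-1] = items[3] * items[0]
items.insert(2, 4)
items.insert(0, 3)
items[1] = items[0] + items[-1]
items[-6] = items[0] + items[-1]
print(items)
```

append items[0]+items[0] = 0+0 = 0 → [0, 1, 8, 0]
insert 2 at 1 → [0, 2, 1, 8, 0]
items[-1] = items[3]*items[0] = 8*0 = 0 → [0, 2, 1, 8, 0]
insert 4 at 2 → [0, 2, 4, 1, 8, 0]
insert 3 at 0 → [3, 0, 2, 4, 1, 8, 0]
items[1] = items[0]+items[-1] = 3+0 = 3 → [3, 3, 2, 4, 1, 8, 0]
items[-6] = items[0]+items[-1] = 3+0 = 3 → [3, 3, 2, 4, 1, 8, 0]

[3, 3, 2, 4, 1, 8, 0]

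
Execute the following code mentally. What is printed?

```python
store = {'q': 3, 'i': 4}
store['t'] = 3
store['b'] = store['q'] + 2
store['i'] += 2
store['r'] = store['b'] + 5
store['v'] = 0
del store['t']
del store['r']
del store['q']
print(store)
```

{'i': 6, 'b': 5, 'v': 0}

store['t'] = 3 → {'q': 3, 'i': 4, 't': 3}
store['b'] = store['q']+2 = 5 → {'q': 3, 'i': 4, 't': 3, 'b': 5}
store['i'] = 4+2 = 6 → {'q': 3, 'i': 6, 't': 3, 'b': 5}
store['r'] = store['b']+5 = 10 → {'q': 3, 'i': 6, 't': 3, 'b': 5, 'r': 10}
store['v'] = 0 → {'q': 3, 'i': 6, 't': 3, 'b': 5, 'r': 10, 'v': 0}
del 't' → {'q': 3, 'i': 6, 'b': 5, 'r': 10, 'v': 0}
del 'r' → {'q': 3, 'i': 6, 'b': 5, 'v': 0}
del 'q' → {'i': 6, 'b': 5, 'v': 0}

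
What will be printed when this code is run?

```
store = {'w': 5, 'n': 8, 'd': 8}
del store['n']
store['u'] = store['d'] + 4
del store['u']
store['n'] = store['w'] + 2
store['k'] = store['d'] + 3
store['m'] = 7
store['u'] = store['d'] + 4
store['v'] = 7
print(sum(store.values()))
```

del 'n' → {'w': 5, 'd': 8}
store['u'] = store['d']+4 = 12 → {'w': 5, 'd': 8, 'u': 12}
del 'u' → {'w': 5, 'd': 8}
store['n'] = store['w']+2 = 7 → {'w': 5, 'd': 8, 'n': 7}
store['k'] = store['d']+3 = 11 → {'w': 5, 'd': 8, 'n': 7, 'k': 11}
store['m'] = 7 → {'w': 5, 'd': 8, 'n': 7, 'k': 11, 'm': 7}
store['u'] = store['d']+4 = 12 → {'w': 5, 'd': 8, 'n': 7, 'k': 11, 'm': 7, 'u': 12}
store['v'] = 7 → {'w': 5, 'd': 8, 'n': 7, 'k': 11, 'm': 7, 'u': 12, 'v': 7}
sum of values = 57

57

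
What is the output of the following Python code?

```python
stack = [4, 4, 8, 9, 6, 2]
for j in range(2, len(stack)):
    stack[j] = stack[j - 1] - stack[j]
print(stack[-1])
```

j=2: stack[2] = 4-8 = -4 → [4, 4, -4, 9, 6, 2]
j=3: stack[3] = (-4)-9 = -13 → [4, 4, -4, -13, 6, 2]
j=4: stack[4] = (-13)-6 = -19 → [4, 4, -4, -13, -19, 2]
j=5: stack[5] = (-19)-2 = -21 → [4, 4, -4, -13, -19, -21]

-21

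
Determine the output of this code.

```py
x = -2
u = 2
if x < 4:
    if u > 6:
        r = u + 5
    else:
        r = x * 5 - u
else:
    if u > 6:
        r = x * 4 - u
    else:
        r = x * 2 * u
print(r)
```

x=-2, u=2
x < 4 is True; u > 6 is False
→ r = x * 5 - u = -12

-12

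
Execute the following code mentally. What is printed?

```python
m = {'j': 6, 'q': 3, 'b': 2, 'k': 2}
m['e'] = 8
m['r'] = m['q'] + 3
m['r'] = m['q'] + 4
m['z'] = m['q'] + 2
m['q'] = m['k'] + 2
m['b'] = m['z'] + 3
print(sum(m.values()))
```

40

m['e'] = 8 → {'j': 6, 'q': 3, 'b': 2, 'k': 2, 'e': 8}
m['r'] = m['q']+3 = 6 → {'j': 6, 'q': 3, 'b': 2, 'k': 2, 'e': 8, 'r': 6}
m['r'] = m['q']+4 = 7 → {'j': 6, 'q': 3, 'b': 2, 'k': 2, 'e': 8, 'r': 7}
m['z'] = m['q']+2 = 5 → {'j': 6, 'q': 3, 'b': 2, 'k': 2, 'e': 8, 'r': 7, 'z': 5}
m['q'] = m['k']+2 = 4 → {'j': 6, 'q': 4, 'b': 2, 'k': 2, 'e': 8, 'r': 7, 'z': 5}
m['b'] = m['z']+3 = 8 → {'j': 6, 'q': 4, 'b': 8, 'k': 2, 'e': 8, 'r': 7, 'z': 5}
sum of values = 40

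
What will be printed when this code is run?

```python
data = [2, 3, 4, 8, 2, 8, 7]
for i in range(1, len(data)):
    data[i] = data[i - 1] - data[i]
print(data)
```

[2, -1, -5, -13, -15, -23, -30]

i=1: data[1] = 2-3 = -1 → [2, -1, 4, 8, 2, 8, 7]
i=2: data[2] = (-1)-4 = -5 → [2, -1, -5, 8, 2, 8, 7]
i=3: data[3] = (-5)-8 = -13 → [2, -1, -5, -13, 2, 8, 7]
i=4: data[4] = (-13)-2 = -15 → [2, -1, -5, -13, -15, 8, 7]
i=5: data[5] = (-15)-8 = -23 → [2, -1, -5, -13, -15, -23, 7]
i=6: data[6] = (-23)-7 = -30 → [2, -1, -5, -13, -15, -23, -30]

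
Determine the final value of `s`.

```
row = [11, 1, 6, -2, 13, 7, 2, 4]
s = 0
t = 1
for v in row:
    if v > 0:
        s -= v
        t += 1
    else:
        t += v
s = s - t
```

v=11: >0, s = 0-11 = -11; t=2
v=1: >0, s = (-11)-1 = -12; t=3
v=6: >0, s = (-12)-6 = -18; t=4
v=-2: not >0; t=2
v=13: >0, s = (-18)-13 = -31; t=3
v=7: >0, s = (-31)-7 = -38; t=4
v=2: >0, s = (-38)-2 = -40; t=5
v=4: >0, s = (-40)-4 = -44; t=6
s-t = (-44)-6 = -50

-50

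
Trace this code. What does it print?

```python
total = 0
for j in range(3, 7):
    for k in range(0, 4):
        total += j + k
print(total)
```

96

j=3,k=0: total = 0+3 = 3
j=3,k=1: total = 3+4 = 7
j=3,k=2: total = 7+5 = 12
j=3,k=3: total = 12+6 = 18
j=4,k=0: total = 18+4 = 22
j=4,k=1: total = 22+5 = 27
j=4,k=2: total = 27+6 = 33
j=4,k=3: total = 33+7 = 40
j=5,k=0: total = 40+5 = 45
j=5,k=1: total = 45+6 = 51
j=5,k=2: total = 51+7 = 58
j=5,k=3: total = 58+8 = 66
j=6,k=0: total = 66+6 = 72
j=6,k=1: total = 72+7 = 79
j=6,k=2: total = 79+8 = 87
j=6,k=3: total = 87+9 = 96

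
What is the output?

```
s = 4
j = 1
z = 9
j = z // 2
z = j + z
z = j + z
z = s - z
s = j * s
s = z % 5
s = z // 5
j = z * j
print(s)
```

j = 9//2 = 4
z = 4+9 = 13
z = 4+13 = 17
z = 4-17 = -13
s = 4*4 = 16
s = (-13)%5 = 2
s = (-13)//5 = -3
j = (-13)*4 = -52

-3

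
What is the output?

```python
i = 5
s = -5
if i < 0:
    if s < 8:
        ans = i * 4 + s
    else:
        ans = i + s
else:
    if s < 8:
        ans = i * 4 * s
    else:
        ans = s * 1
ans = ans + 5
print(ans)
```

i=5, s=-5
i < 0 is False; s < 8 is True
→ ans = i * 4 * s = -100
ans = (-100)+5 = -95

-95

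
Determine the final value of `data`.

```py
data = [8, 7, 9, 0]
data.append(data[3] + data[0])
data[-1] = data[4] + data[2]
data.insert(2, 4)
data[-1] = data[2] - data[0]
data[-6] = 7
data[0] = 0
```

[0, 7, 4, 9, 0, -4]

append data[3]+data[0] = 0+8 = 8 → [8, 7, 9, 0, 8]
data[-1] = data[4]+data[2] = 8+9 = 17 → [8, 7, 9, 0, 17]
insert 4 at 2 → [8, 7, 4, 9, 0, 17]
data[-1] = data[2]-data[0] = 4-8 = -4 → [8, 7, 4, 9, 0, -4]
data[-6] = 7 → [7, 7, 4, 9, 0, -4]
data[0] = 0 → [0, 7, 4, 9, 0, -4]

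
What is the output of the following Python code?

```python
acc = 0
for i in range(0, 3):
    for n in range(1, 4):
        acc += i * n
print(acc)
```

18

i=0,n=1: acc = 0+0 = 0
i=0,n=2: acc = 0+0 = 0
i=0,n=3: acc = 0+0 = 0
i=1,n=1: acc = 0+1 = 1
i=1,n=2: acc = 1+2 = 3
i=1,n=3: acc = 3+3 = 6
i=2,n=1: acc = 6+2 = 8
i=2,n=2: acc = 8+4 = 12
i=2,n=3: acc = 12+6 = 18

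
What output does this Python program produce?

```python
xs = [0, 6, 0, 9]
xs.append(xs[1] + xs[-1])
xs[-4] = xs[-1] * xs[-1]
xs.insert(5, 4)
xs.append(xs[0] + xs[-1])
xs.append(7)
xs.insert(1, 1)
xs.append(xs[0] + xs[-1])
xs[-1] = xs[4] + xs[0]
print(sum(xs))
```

append xs[1]+xs[-1] = 6+9 = 15 → [0, 6, 0, 9, 15]
xs[-4] = xs[-1]*xs[-1] = 15*15 = 225 → [0, 225, 0, 9, 15]
insert 4 at 5 → [0, 225, 0, 9, 15, 4]
append xs[0]+xs[-1] = 0+4 = 4 → [0, 225, 0, 9, 15, 4, 4]
append 7 → [0, 225, 0, 9, 15, 4, 4, 7]
insert 1 at 1 → [0, 1, 225, 0, 9, 15, 4, 4, 7]
append xs[0]+xs[-1] = 0+7 = 7 → [0, 1, 225, 0, 9, 15, 4, 4, 7, 7]
xs[-1] = xs[4]+xs[0] = 9+0 = 9 → [0, 1, 225, 0, 9, 15, 4, 4, 7, 9]
sum = 274

274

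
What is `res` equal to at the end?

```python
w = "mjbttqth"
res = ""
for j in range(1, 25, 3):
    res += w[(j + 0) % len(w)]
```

j=1: add w[1]='j' → 'j'
j=4: add w[4]='t' → 'jt'
j=7: add w[7]='h' → 'jth'
j=10: add w[2]='b' → 'jthb'
j=13: add w[5]='q' → 'jthbq'
j=16: add w[0]='m' → 'jthbqm'
j=19: add w[3]='t' → 'jthbqmt'
j=22: add w[6]='t' → 'jthbqmtt'

'jthbqmtt'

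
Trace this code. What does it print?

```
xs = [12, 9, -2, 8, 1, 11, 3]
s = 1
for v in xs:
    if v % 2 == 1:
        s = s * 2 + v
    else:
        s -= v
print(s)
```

-123

v=12: not odd, s = 1-12 = -11
v=9: odd, s = (-11)*2+9 = -13
v=-2: not odd, s = (-13)-(-2) = -11
v=8: not odd, s = (-11)-8 = -19
v=1: odd, s = (-19)*2+1 = -37
v=11: odd, s = (-37)*2+11 = -63
v=3: odd, s = (-63)*2+3 = -123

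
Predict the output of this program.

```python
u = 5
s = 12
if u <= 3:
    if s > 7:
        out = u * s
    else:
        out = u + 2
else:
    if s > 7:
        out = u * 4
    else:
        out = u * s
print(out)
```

u=5, s=12
u <= 3 is False; s > 7 is True
→ out = u * 4 = 20

20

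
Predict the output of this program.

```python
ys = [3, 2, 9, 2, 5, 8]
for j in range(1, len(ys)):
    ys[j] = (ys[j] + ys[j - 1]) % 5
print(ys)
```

[3, 0, 4, 1, 1, 4]

j=1: ys[1] = (2+3)%5 = 0 → [3, 0, 9, 2, 5, 8]
j=2: ys[2] = (9+0)%5 = 4 → [3, 0, 4, 2, 5, 8]
j=3: ys[3] = (2+4)%5 = 1 → [3, 0, 4, 1, 5, 8]
j=4: ys[4] = (5+1)%5 = 1 → [3, 0, 4, 1, 1, 8]
j=5: ys[5] = (8+1)%5 = 4 → [3, 0, 4, 1, 1, 4]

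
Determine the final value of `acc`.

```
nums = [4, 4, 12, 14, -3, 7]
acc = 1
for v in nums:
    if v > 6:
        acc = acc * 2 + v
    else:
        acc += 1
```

109

v=4: not >6, acc = 1+1 = 2
v=4: not >6, acc = 2+1 = 3
v=12: >6, acc = 3*2+12 = 18
v=14: >6, acc = 18*2+14 = 50
v=-3: not >6, acc = 50+1 = 51
v=7: >6, acc = 51*2+7 = 109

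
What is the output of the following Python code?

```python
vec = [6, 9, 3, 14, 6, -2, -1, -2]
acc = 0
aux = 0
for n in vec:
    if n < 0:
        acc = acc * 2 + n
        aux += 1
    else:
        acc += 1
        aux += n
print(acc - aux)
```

-13

n=6: not <0, acc = 0+1 = 1; aux=6
n=9: not <0, acc = 1+1 = 2; aux=15
n=3: not <0, acc = 2+1 = 3; aux=18
n=14: not <0, acc = 3+1 = 4; aux=32
n=6: not <0, acc = 4+1 = 5; aux=38
n=-2: <0, acc = 5*2+(-2) = 8; aux=39
n=-1: <0, acc = 8*2+(-1) = 15; aux=40
n=-2: <0, acc = 15*2+(-2) = 28; aux=41
acc-aux = 28-41 = -13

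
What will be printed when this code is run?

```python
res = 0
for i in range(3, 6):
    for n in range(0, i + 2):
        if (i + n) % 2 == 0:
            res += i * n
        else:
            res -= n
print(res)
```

54

i=3,n=0: odd sum, res = 0-0 = 0
i=3,n=1: even sum, res = 0+3 = 3
i=3,n=2: odd sum, res = 3-2 = 1
i=3,n=3: even sum, res = 1+9 = 10
i=3,n=4: odd sum, res = 10-4 = 6
i=4,n=0: even sum, res = 6+0 = 6
i=4,n=1: odd sum, res = 6-1 = 5
i=4,n=2: even sum, res = 5+8 = 13
i=4,n=3: odd sum, res = 13-3 = 10
i=4,n=4: even sum, res = 10+16 = 26
i=4,n=5: odd sum, res = 26-5 = 21
i=5,n=0: odd sum, res = 21-0 = 21
i=5,n=1: even sum, res = 21+5 = 26
i=5,n=2: odd sum, res = 26-2 = 24
i=5,n=3: even sum, res = 24+15 = 39
i=5,n=4: odd sum, res = 39-4 = 35
i=5,n=5: even sum, res = 35+25 = 60
i=5,n=6: odd sum, res = 60-6 = 54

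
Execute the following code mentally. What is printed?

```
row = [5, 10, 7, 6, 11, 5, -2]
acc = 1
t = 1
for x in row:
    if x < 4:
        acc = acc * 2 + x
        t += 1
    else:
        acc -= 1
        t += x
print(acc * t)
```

x=5: not <4, acc = 1-1 = 0; t=6
x=10: not <4, acc = 0-1 = -1; t=16
x=7: not <4, acc = (-1)-1 = -2; t=23
x=6: not <4, acc = (-2)-1 = -3; t=29
x=11: not <4, acc = (-3)-1 = -4; t=40
x=5: not <4, acc = (-4)-1 = -5; t=45
x=-2: <4, acc = (-5)*2+(-2) = -12; t=46
acc*t = (-12)*46 = -552

-552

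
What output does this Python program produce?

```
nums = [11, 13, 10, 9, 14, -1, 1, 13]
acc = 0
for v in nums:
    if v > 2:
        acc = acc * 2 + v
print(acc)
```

717

v=11: >2, acc = 0*2+11 = 11
v=13: >2, acc = 11*2+13 = 35
v=10: >2, acc = 35*2+10 = 80
v=9: >2, acc = 80*2+9 = 169
v=14: >2, acc = 169*2+14 = 352
v=-1: not >2
v=1: not >2
v=13: >2, acc = 352*2+13 = 717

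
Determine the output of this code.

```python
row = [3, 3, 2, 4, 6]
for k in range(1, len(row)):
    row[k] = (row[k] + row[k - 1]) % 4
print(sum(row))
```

7

k=1: row[1] = (3+3)%4 = 2 → [3, 2, 2, 4, 6]
k=2: row[2] = (2+2)%4 = 0 → [3, 2, 0, 4, 6]
k=3: row[3] = (4+0)%4 = 0 → [3, 2, 0, 0, 6]
k=4: row[4] = (6+0)%4 = 2 → [3, 2, 0, 0, 2]
sum = 7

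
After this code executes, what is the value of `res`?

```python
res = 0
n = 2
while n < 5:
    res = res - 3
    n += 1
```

n=2: res = 0-3 = -3
n=3: res = (-3)-3 = -6
n=4: res = (-6)-3 = -9

-9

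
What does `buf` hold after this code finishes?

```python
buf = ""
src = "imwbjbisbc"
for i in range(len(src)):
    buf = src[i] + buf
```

i=0: prepend 'i' → 'i'
i=1: prepend 'm' → 'mi'
i=2: prepend 'w' → 'wmi'
i=3: prepend 'b' → 'bwmi'
i=4: prepend 'j' → 'jbwmi'
i=5: prepend 'b' → 'bjbwmi'
i=6: prepend 'i' → 'ibjbwmi'
i=7: prepend 's' → 'sibjbwmi'
i=8: prepend 'b' → 'bsibjbwmi'
i=9: prepend 'c' → 'cbsibjbwmi'

'cbsibjbwmi'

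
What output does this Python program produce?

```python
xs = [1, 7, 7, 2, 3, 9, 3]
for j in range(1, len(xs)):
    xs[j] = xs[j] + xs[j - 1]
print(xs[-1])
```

j=1: xs[1] = 7+1 = 8 → [1, 8, 7, 2, 3, 9, 3]
j=2: xs[2] = 7+8 = 15 → [1, 8, 15, 2, 3, 9, 3]
j=3: xs[3] = 2+15 = 17 → [1, 8, 15, 17, 3, 9, 3]
j=4: xs[4] = 3+17 = 20 → [1, 8, 15, 17, 20, 9, 3]
j=5: xs[5] = 9+20 = 29 → [1, 8, 15, 17, 20, 29, 3]
j=6: xs[6] = 3+29 = 32 → [1, 8, 15, 17, 20, 29, 32]

32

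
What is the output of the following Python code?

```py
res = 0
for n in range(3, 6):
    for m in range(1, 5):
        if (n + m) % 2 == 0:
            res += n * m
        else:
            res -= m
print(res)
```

40

n=3,m=1: even sum, res = 0+3 = 3
n=3,m=2: odd sum, res = 3-2 = 1
n=3,m=3: even sum, res = 1+9 = 10
n=3,m=4: odd sum, res = 10-4 = 6
n=4,m=1: odd sum, res = 6-1 = 5
n=4,m=2: even sum, res = 5+8 = 13
n=4,m=3: odd sum, res = 13-3 = 10
n=4,m=4: even sum, res = 10+16 = 26
n=5,m=1: even sum, res = 26+5 = 31
n=5,m=2: odd sum, res = 31-2 = 29
n=5,m=3: even sum, res = 29+15 = 44
n=5,m=4: odd sum, res = 44-4 = 40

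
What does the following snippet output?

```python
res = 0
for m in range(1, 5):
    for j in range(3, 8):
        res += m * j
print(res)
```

m=1,j=3: res = 0+3 = 3
m=1,j=4: res = 3+4 = 7
m=1,j=5: res = 7+5 = 12
m=1,j=6: res = 12+6 = 18
m=1,j=7: res = 18+7 = 25
m=2,j=3: res = 25+6 = 31
m=2,j=4: res = 31+8 = 39
m=2,j=5: res = 39+10 = 49
m=2,j=6: res = 49+12 = 61
m=2,j=7: res = 61+14 = 75
m=3,j=3: res = 75+9 = 84
m=3,j=4: res = 84+12 = 96
m=3,j=5: res = 96+15 = 111
m=3,j=6: res = 111+18 = 129
m=3,j=7: res = 129+21 = 150
m=4,j=3: res = 150+12 = 162
m=4,j=4: res = 162+16 = 178
m=4,j=5: res = 178+20 = 198
m=4,j=6: res = 198+24 = 222
m=4,j=7: res = 222+28 = 250

250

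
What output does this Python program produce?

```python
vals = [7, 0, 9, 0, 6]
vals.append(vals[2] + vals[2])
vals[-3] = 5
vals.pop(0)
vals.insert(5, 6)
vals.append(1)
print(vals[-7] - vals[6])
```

-1

append vals[2]+vals[2] = 9+9 = 18 → [7, 0, 9, 0, 6, 18]
vals[-3] = 5 → [7, 0, 9, 5, 6, 18]
pop(0) removes 7 → [0, 9, 5, 6, 18]
insert 6 at 5 → [0, 9, 5, 6, 18, 6]
append 1 → [0, 9, 5, 6, 18, 6, 1]
vals[-7]-vals[6] = 0-1 = -1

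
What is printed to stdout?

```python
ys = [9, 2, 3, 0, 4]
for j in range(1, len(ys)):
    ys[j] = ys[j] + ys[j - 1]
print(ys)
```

[9, 11, 14, 14, 18]

j=1: ys[1] = 2+9 = 11 → [9, 11, 3, 0, 4]
j=2: ys[2] = 3+11 = 14 → [9, 11, 14, 0, 4]
j=3: ys[3] = 0+14 = 14 → [9, 11, 14, 14, 4]
j=4: ys[4] = 4+14 = 18 → [9, 11, 14, 14, 18]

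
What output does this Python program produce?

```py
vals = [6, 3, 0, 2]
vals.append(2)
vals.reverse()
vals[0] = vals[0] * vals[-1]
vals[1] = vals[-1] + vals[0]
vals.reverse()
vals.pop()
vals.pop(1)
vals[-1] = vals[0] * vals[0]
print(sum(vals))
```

42

append 2 → [6, 3, 0, 2, 2]
reverse → [2, 2, 0, 3, 6]
vals[0] = vals[0]*vals[-1] = 2*6 = 12 → [12, 2, 0, 3, 6]
vals[1] = vals[-1]+vals[0] = 6+12 = 18 → [12, 18, 0, 3, 6]
reverse → [6, 3, 0, 18, 12]
pop() removes 12 → [6, 3, 0, 18]
pop(1) removes 3 → [6, 0, 18]
vals[-1] = vals[0]*vals[0] = 6*6 = 36 → [6, 0, 36]
sum = 42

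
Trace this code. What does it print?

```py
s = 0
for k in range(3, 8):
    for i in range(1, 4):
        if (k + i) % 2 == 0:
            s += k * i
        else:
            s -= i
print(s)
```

66

k=3,i=1: even sum, s = 0+3 = 3
k=3,i=2: odd sum, s = 3-2 = 1
k=3,i=3: even sum, s = 1+9 = 10
k=4,i=1: odd sum, s = 10-1 = 9
k=4,i=2: even sum, s = 9+8 = 17
k=4,i=3: odd sum, s = 17-3 = 14
k=5,i=1: even sum, s = 14+5 = 19
k=5,i=2: odd sum, s = 19-2 = 17
k=5,i=3: even sum, s = 17+15 = 32
k=6,i=1: odd sum, s = 32-1 = 31
k=6,i=2: even sum, s = 31+12 = 43
k=6,i=3: odd sum, s = 43-3 = 40
k=7,i=1: even sum, s = 40+7 = 47
k=7,i=2: odd sum, s = 47-2 = 45
k=7,i=3: even sum, s = 45+21 = 66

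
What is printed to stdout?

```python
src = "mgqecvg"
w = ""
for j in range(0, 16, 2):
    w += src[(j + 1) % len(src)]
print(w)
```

j=0: add src[1]='g' → 'g'
j=2: add src[3]='e' → 'ge'
j=4: add src[5]='v' → 'gev'
j=6: add src[0]='m' → 'gevm'
j=8: add src[2]='q' → 'gevmq'
j=10: add src[4]='c' → 'gevmqc'
j=12: add src[6]='g' → 'gevmqcg'
j=14: add src[1]='g' → 'gevmqcgg'

gevmqcgg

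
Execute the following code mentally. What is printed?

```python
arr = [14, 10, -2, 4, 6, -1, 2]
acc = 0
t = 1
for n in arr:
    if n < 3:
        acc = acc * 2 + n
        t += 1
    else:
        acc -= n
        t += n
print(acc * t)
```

n=14: not <3, acc = 0-14 = -14; t=15
n=10: not <3, acc = (-14)-10 = -24; t=25
n=-2: <3, acc = (-24)*2+(-2) = -50; t=26
n=4: not <3, acc = (-50)-4 = -54; t=30
n=6: not <3, acc = (-54)-6 = -60; t=36
n=-1: <3, acc = (-60)*2+(-1) = -121; t=37
n=2: <3, acc = (-121)*2+2 = -240; t=38
acc*t = (-240)*38 = -9120

-9120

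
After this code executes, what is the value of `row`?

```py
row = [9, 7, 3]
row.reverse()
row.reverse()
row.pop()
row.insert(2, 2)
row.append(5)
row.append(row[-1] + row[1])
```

reverse → [3, 7, 9]
reverse → [9, 7, 3]
pop() removes 3 → [9, 7]
insert 2 at 2 → [9, 7, 2]
append 5 → [9, 7, 2, 5]
append row[-1]+row[1] = 5+7 = 12 → [9, 7, 2, 5, 12]

[9, 7, 2, 5, 12]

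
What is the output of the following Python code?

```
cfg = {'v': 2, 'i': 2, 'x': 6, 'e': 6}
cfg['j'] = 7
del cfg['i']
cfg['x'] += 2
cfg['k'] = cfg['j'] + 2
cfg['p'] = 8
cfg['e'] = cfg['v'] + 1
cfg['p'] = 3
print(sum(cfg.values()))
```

32

cfg['j'] = 7 → {'v': 2, 'i': 2, 'x': 6, 'e': 6, 'j': 7}
del 'i' → {'v': 2, 'x': 6, 'e': 6, 'j': 7}
cfg['x'] = 6+2 = 8 → {'v': 2, 'x': 8, 'e': 6, 'j': 7}
cfg['k'] = cfg['j']+2 = 9 → {'v': 2, 'x': 8, 'e': 6, 'j': 7, 'k': 9}
cfg['p'] = 8 → {'v': 2, 'x': 8, 'e': 6, 'j': 7, 'k': 9, 'p': 8}
cfg['e'] = cfg['v']+1 = 3 → {'v': 2, 'x': 8, 'e': 3, 'j': 7, 'k': 9, 'p': 8}
cfg['p'] = 3 → {'v': 2, 'x': 8, 'e': 3, 'j': 7, 'k': 9, 'p': 3}
sum of values = 32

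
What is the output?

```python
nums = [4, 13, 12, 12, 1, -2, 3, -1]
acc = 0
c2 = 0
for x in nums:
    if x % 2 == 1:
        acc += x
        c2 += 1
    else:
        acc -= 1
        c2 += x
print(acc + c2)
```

42

x=4: not odd, acc = 0-1 = -1; c2=4
x=13: odd, acc = (-1)+13 = 12; c2=5
x=12: not odd, acc = 12-1 = 11; c2=17
x=12: not odd, acc = 11-1 = 10; c2=29
x=1: odd, acc = 10+1 = 11; c2=30
x=-2: not odd, acc = 11-1 = 10; c2=28
x=3: odd, acc = 10+3 = 13; c2=29
x=-1: odd, acc = 13+(-1) = 12; c2=30
acc+c2 = 12+30 = 42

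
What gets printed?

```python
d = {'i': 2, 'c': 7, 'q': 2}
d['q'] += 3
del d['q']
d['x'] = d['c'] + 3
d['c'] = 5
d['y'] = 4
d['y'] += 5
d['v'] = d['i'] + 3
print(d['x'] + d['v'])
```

d['q'] = 2+3 = 5 → {'i': 2, 'c': 7, 'q': 5}
del 'q' → {'i': 2, 'c': 7}
d['x'] = d['c']+3 = 10 → {'i': 2, 'c': 7, 'x': 10}
d['c'] = 5 → {'i': 2, 'c': 5, 'x': 10}
d['y'] = 4 → {'i': 2, 'c': 5, 'x': 10, 'y': 4}
d['y'] = 4+5 = 9 → {'i': 2, 'c': 5, 'x': 10, 'y': 9}
d['v'] = d['i']+3 = 5 → {'i': 2, 'c': 5, 'x': 10, 'y': 9, 'v': 5}
d['x']+d['v'] = 10+5 = 15

15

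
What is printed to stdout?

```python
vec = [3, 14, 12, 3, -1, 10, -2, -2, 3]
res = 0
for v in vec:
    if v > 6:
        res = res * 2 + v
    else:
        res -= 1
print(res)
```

v=3: not >6, res = 0-1 = -1
v=14: >6, res = (-1)*2+14 = 12
v=12: >6, res = 12*2+12 = 36
v=3: not >6, res = 36-1 = 35
v=-1: not >6, res = 35-1 = 34
v=10: >6, res = 34*2+10 = 78
v=-2: not >6, res = 78-1 = 77
v=-2: not >6, res = 77-1 = 76
v=3: not >6, res = 76-1 = 75

75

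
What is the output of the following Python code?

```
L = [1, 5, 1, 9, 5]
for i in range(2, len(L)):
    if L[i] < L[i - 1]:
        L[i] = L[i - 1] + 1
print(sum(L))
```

i=2: 1<5, L[2] = 5+1 = 6 → [1, 5, 6, 9, 5]
i=3: 9>=6, unchanged → [1, 5, 6, 9, 5]
i=4: 5<9, L[4] = 9+1 = 10 → [1, 5, 6, 9, 10]
sum = 31

31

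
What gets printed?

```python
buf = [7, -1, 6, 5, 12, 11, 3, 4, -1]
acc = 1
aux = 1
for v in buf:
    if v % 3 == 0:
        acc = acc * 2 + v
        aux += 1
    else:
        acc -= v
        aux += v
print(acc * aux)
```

v=7: not %3==0, acc = 1-7 = -6; aux=8
v=-1: not %3==0, acc = (-6)-(-1) = -5; aux=7
v=6: %3==0, acc = (-5)*2+6 = -4; aux=8
v=5: not %3==0, acc = (-4)-5 = -9; aux=13
v=12: %3==0, acc = (-9)*2+12 = -6; aux=14
v=11: not %3==0, acc = (-6)-11 = -17; aux=25
v=3: %3==0, acc = (-17)*2+3 = -31; aux=26
v=4: not %3==0, acc = (-31)-4 = -35; aux=30
v=-1: not %3==0, acc = (-35)-(-1) = -34; aux=29
acc*aux = (-34)*29 = -986

-986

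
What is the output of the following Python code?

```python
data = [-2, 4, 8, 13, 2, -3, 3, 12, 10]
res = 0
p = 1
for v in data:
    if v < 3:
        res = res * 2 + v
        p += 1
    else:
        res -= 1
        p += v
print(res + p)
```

32

v=-2: <3, res = 0*2+(-2) = -2; p=2
v=4: not <3, res = (-2)-1 = -3; p=6
v=8: not <3, res = (-3)-1 = -4; p=14
v=13: not <3, res = (-4)-1 = -5; p=27
v=2: <3, res = (-5)*2+2 = -8; p=28
v=-3: <3, res = (-8)*2+(-3) = -19; p=29
v=3: not <3, res = (-19)-1 = -20; p=32
v=12: not <3, res = (-20)-1 = -21; p=44
v=10: not <3, res = (-21)-1 = -22; p=54
res+p = (-22)+54 = 32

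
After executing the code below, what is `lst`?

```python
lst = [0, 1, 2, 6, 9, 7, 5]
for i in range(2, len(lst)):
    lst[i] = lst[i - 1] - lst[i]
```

i=2: lst[2] = 1-2 = -1 → [0, 1, -1, 6, 9, 7, 5]
i=3: lst[3] = (-1)-6 = -7 → [0, 1, -1, -7, 9, 7, 5]
i=4: lst[4] = (-7)-9 = -16 → [0, 1, -1, -7, -16, 7, 5]
i=5: lst[5] = (-16)-7 = -23 → [0, 1, -1, -7, -16, -23, 5]
i=6: lst[6] = (-23)-5 = -28 → [0, 1, -1, -7, -16, -23, -28]

[0, 1, -1, -7, -16, -23, -28]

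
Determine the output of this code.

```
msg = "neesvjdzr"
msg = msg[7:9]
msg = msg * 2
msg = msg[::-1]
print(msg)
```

rzrz

slice [7:9] → 'zr'
repeat ×2 → 'zrzr'
reverse → 'rzrz'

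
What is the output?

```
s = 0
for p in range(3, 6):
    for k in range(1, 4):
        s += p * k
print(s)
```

72

p=3,k=1: s = 0+3 = 3
p=3,k=2: s = 3+6 = 9
p=3,k=3: s = 9+9 = 18
p=4,k=1: s = 18+4 = 22
p=4,k=2: s = 22+8 = 30
p=4,k=3: s = 30+12 = 42
p=5,k=1: s = 42+5 = 47
p=5,k=2: s = 47+10 = 57
p=5,k=3: s = 57+15 = 72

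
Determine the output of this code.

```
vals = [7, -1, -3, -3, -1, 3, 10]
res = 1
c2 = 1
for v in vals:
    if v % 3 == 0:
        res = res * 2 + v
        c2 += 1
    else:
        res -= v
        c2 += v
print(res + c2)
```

-44

v=7: not %3==0, res = 1-7 = -6; c2=8
v=-1: not %3==0, res = (-6)-(-1) = -5; c2=7
v=-3: %3==0, res = (-5)*2+(-3) = -13; c2=8
v=-3: %3==0, res = (-13)*2+(-3) = -29; c2=9
v=-1: not %3==0, res = (-29)-(-1) = -28; c2=8
v=3: %3==0, res = (-28)*2+3 = -53; c2=9
v=10: not %3==0, res = (-53)-10 = -63; c2=19
res+c2 = (-63)+19 = -44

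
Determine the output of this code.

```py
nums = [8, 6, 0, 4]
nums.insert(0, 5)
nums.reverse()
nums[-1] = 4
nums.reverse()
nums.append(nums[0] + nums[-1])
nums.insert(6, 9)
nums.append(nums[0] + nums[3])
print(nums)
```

[4, 8, 6, 0, 4, 8, 9, 4]

insert 5 at 0 → [5, 8, 6, 0, 4]
reverse → [4, 0, 6, 8, 5]
nums[-1] = 4 → [4, 0, 6, 8, 4]
reverse → [4, 8, 6, 0, 4]
append nums[0]+nums[-1] = 4+4 = 8 → [4, 8, 6, 0, 4, 8]
insert 9 at 6 → [4, 8, 6, 0, 4, 8, 9]
append nums[0]+nums[3] = 4+0 = 4 → [4, 8, 6, 0, 4, 8, 9, 4]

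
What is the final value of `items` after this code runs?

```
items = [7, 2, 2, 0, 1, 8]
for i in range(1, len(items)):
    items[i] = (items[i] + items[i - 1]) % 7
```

i=1: items[1] = (2+7)%7 = 2 → [7, 2, 2, 0, 1, 8]
i=2: items[2] = (2+2)%7 = 4 → [7, 2, 4, 0, 1, 8]
i=3: items[3] = (0+4)%7 = 4 → [7, 2, 4, 4, 1, 8]
i=4: items[4] = (1+4)%7 = 5 → [7, 2, 4, 4, 5, 8]
i=5: items[5] = (8+5)%7 = 6 → [7, 2, 4, 4, 5, 6]

[7, 2, 4, 4, 5, 6]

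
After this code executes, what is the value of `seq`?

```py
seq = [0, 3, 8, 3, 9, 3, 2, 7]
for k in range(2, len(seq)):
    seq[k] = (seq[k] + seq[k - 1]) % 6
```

[0, 3, 5, 2, 5, 2, 4, 5]

k=2: seq[2] = (8+3)%6 = 5 → [0, 3, 5, 3, 9, 3, 2, 7]
k=3: seq[3] = (3+5)%6 = 2 → [0, 3, 5, 2, 9, 3, 2, 7]
k=4: seq[4] = (9+2)%6 = 5 → [0, 3, 5, 2, 5, 3, 2, 7]
k=5: seq[5] = (3+5)%6 = 2 → [0, 3, 5, 2, 5, 2, 2, 7]
k=6: seq[6] = (2+2)%6 = 4 → [0, 3, 5, 2, 5, 2, 4, 7]
k=7: seq[7] = (7+4)%6 = 5 → [0, 3, 5, 2, 5, 2, 4, 5]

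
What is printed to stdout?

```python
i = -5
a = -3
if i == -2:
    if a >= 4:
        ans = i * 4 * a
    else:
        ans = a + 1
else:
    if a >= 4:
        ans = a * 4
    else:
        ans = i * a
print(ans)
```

15

i=-5, a=-3
i == -2 is False; a >= 4 is False
→ ans = i * a = 15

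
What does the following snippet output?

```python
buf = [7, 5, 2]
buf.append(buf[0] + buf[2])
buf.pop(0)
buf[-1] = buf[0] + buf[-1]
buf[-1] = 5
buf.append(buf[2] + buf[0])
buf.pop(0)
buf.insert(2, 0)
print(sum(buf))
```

17

append buf[0]+buf[2] = 7+2 = 9 → [7, 5, 2, 9]
pop(0) removes 7 → [5, 2, 9]
buf[-1] = buf[0]+buf[-1] = 5+9 = 14 → [5, 2, 14]
buf[-1] = 5 → [5, 2, 5]
append buf[2]+buf[0] = 5+5 = 10 → [5, 2, 5, 10]
pop(0) removes 5 → [2, 5, 10]
insert 0 at 2 → [2, 5, 0, 10]
sum = 17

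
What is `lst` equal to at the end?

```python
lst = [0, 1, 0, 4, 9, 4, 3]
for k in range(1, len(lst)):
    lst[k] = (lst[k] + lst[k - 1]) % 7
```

k=1: lst[1] = (1+0)%7 = 1 → [0, 1, 0, 4, 9, 4, 3]
k=2: lst[2] = (0+1)%7 = 1 → [0, 1, 1, 4, 9, 4, 3]
k=3: lst[3] = (4+1)%7 = 5 → [0, 1, 1, 5, 9, 4, 3]
k=4: lst[4] = (9+5)%7 = 0 → [0, 1, 1, 5, 0, 4, 3]
k=5: lst[5] = (4+0)%7 = 4 → [0, 1, 1, 5, 0, 4, 3]
k=6: lst[6] = (3+4)%7 = 0 → [0, 1, 1, 5, 0, 4, 0]

[0, 1, 1, 5, 0, 4, 0]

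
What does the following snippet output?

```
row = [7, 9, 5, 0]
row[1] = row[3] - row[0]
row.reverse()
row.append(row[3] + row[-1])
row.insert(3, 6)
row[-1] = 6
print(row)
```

[0, 5, -7, 6, 7, 6]

row[1] = row[3]-row[0] = 0-7 = -7 → [7, -7, 5, 0]
reverse → [0, 5, -7, 7]
append row[3]+row[-1] = 7+7 = 14 → [0, 5, -7, 7, 14]
insert 6 at 3 → [0, 5, -7, 6, 7, 14]
row[-1] = 6 → [0, 5, -7, 6, 7, 6]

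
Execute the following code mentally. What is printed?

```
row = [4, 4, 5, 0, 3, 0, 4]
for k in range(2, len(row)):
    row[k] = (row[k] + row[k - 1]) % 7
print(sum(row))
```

k=2: row[2] = (5+4)%7 = 2 → [4, 4, 2, 0, 3, 0, 4]
k=3: row[3] = (0+2)%7 = 2 → [4, 4, 2, 2, 3, 0, 4]
k=4: row[4] = (3+2)%7 = 5 → [4, 4, 2, 2, 5, 0, 4]
k=5: row[5] = (0+5)%7 = 5 → [4, 4, 2, 2, 5, 5, 4]
k=6: row[6] = (4+5)%7 = 2 → [4, 4, 2, 2, 5, 5, 2]
sum = 24

24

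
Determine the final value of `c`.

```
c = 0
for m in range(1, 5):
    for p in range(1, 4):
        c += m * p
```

60

m=1,p=1: c = 0+1 = 1
m=1,p=2: c = 1+2 = 3
m=1,p=3: c = 3+3 = 6
m=2,p=1: c = 6+2 = 8
m=2,p=2: c = 8+4 = 12
m=2,p=3: c = 12+6 = 18
m=3,p=1: c = 18+3 = 21
m=3,p=2: c = 21+6 = 27
m=3,p=3: c = 27+9 = 36
m=4,p=1: c = 36+4 = 40
m=4,p=2: c = 40+8 = 48
m=4,p=3: c = 48+12 = 60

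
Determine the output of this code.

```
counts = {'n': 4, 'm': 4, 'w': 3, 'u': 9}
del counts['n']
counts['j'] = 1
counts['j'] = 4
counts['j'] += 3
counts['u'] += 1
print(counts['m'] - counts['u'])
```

del 'n' → {'m': 4, 'w': 3, 'u': 9}
counts['j'] = 1 → {'m': 4, 'w': 3, 'u': 9, 'j': 1}
counts['j'] = 4 → {'m': 4, 'w': 3, 'u': 9, 'j': 4}
counts['j'] = 4+3 = 7 → {'m': 4, 'w': 3, 'u': 9, 'j': 7}
counts['u'] = 9+1 = 10 → {'m': 4, 'w': 3, 'u': 10, 'j': 7}
counts['m']-counts['u'] = 4-10 = -6

-6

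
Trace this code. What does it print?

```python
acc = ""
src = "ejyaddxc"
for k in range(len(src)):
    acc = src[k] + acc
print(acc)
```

cxddayje

k=0: prepend 'e' → 'e'
k=1: prepend 'j' → 'je'
k=2: prepend 'y' → 'yje'
k=3: prepend 'a' → 'ayje'
k=4: prepend 'd' → 'dayje'
k=5: prepend 'd' → 'ddayje'
k=6: prepend 'x' → 'xddayje'
k=7: prepend 'c' → 'cxddayje'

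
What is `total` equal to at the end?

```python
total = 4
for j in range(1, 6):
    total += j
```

19

j=1: total = 4+1 = 5
j=2: total = 5+2 = 7
j=3: total = 7+3 = 10
j=4: total = 10+4 = 14
j=5: total = 14+5 = 19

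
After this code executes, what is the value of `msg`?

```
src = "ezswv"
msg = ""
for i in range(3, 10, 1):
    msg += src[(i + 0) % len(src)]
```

'wvezswv'

i=3: add src[3]='w' → 'w'
i=4: add src[4]='v' → 'wv'
i=5: add src[0]='e' → 'wve'
i=6: add src[1]='z' → 'wvez'
i=7: add src[2]='s' → 'wvezs'
i=8: add src[3]='w' → 'wvezsw'
i=9: add src[4]='v' → 'wvezswv'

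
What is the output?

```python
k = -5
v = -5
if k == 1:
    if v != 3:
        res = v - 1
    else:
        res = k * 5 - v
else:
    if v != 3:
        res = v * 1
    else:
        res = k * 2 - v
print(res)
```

k=-5, v=-5
k == 1 is False; v != 3 is True
→ res = v * 1 = -5

-5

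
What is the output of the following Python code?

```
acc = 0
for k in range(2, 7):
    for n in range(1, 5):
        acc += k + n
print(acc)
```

130

k=2,n=1: acc = 0+3 = 3
k=2,n=2: acc = 3+4 = 7
k=2,n=3: acc = 7+5 = 12
k=2,n=4: acc = 12+6 = 18
k=3,n=1: acc = 18+4 = 22
k=3,n=2: acc = 22+5 = 27
k=3,n=3: acc = 27+6 = 33
k=3,n=4: acc = 33+7 = 40
k=4,n=1: acc = 40+5 = 45
k=4,n=2: acc = 45+6 = 51
k=4,n=3: acc = 51+7 = 58
k=4,n=4: acc = 58+8 = 66
k=5,n=1: acc = 66+6 = 72
k=5,n=2: acc = 72+7 = 79
k=5,n=3: acc = 79+8 = 87
k=5,n=4: acc = 87+9 = 96
k=6,n=1: acc = 96+7 = 103
k=6,n=2: acc = 103+8 = 111
k=6,n=3: acc = 111+9 = 120
k=6,n=4: acc = 120+10 = 130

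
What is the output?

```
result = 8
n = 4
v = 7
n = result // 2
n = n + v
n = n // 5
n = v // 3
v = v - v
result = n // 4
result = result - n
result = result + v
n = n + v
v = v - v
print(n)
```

2

n = 8//2 = 4
n = 4+7 = 11
n = 11//5 = 2
n = 7//3 = 2
v = 7-7 = 0
result = 2//4 = 0
result = 0-2 = -2
result = (-2)+0 = -2
n = 2+0 = 2
v = 0-0 = 0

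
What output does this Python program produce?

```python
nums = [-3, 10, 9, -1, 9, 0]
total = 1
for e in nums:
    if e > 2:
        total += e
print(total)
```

e=-3: not >2
e=10: >2, total = 1+10 = 11
e=9: >2, total = 11+9 = 20
e=-1: not >2
e=9: >2, total = 20+9 = 29
e=0: not >2

29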